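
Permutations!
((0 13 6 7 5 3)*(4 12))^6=(13)=[0, 1, 2, 3, 4, 5, 6, 7, 8, 9, 10, 11, 12, 13]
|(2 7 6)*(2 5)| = |(2 7 6 5)| = 4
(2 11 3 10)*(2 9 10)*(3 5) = (2 11 5 3)(9 10) = [0, 1, 11, 2, 4, 3, 6, 7, 8, 10, 9, 5]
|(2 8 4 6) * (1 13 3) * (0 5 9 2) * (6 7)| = |(0 5 9 2 8 4 7 6)(1 13 3)| = 24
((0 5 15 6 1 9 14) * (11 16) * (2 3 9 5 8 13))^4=(16)(0 3 8 9 13 14 2)=[3, 1, 0, 8, 4, 5, 6, 7, 9, 13, 10, 11, 12, 14, 2, 15, 16]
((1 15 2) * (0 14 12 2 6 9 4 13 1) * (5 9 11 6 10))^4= (1 9 15 4 10 13 5)= [0, 9, 2, 3, 10, 1, 6, 7, 8, 15, 13, 11, 12, 5, 14, 4]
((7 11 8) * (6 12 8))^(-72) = [0, 1, 2, 3, 4, 5, 7, 12, 6, 9, 10, 8, 11] = (6 7 12 11 8)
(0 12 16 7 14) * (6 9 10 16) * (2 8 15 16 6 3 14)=(0 12 3 14)(2 8 15 16 7)(6 9 10)=[12, 1, 8, 14, 4, 5, 9, 2, 15, 10, 6, 11, 3, 13, 0, 16, 7]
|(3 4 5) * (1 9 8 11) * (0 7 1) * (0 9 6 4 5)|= 30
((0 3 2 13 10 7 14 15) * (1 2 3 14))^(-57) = [0, 10, 7, 3, 4, 5, 6, 13, 8, 9, 2, 11, 12, 1, 14, 15] = (15)(1 10 2 7 13)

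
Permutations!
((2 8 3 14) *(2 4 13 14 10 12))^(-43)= (2 3 12 8 10)(4 14 13)= [0, 1, 3, 12, 14, 5, 6, 7, 10, 9, 2, 11, 8, 4, 13]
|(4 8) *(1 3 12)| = 6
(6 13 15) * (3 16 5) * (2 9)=[0, 1, 9, 16, 4, 3, 13, 7, 8, 2, 10, 11, 12, 15, 14, 6, 5]=(2 9)(3 16 5)(6 13 15)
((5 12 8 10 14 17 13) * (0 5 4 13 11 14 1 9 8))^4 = (0 5 12)(11 14 17) = [5, 1, 2, 3, 4, 12, 6, 7, 8, 9, 10, 14, 0, 13, 17, 15, 16, 11]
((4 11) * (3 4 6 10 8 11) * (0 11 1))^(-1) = (0 1 8 10 6 11)(3 4) = [1, 8, 2, 4, 3, 5, 11, 7, 10, 9, 6, 0]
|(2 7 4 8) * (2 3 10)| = 6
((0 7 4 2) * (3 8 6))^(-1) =(0 2 4 7)(3 6 8) =[2, 1, 4, 6, 7, 5, 8, 0, 3]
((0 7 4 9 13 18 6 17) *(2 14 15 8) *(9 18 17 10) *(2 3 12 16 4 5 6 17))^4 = (0 10 14 12 17 6 2 3 18 5 13 8 4 7 9 15 16) = [10, 1, 3, 18, 7, 13, 2, 9, 4, 15, 14, 11, 17, 8, 12, 16, 0, 6, 5]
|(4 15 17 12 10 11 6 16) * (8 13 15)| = |(4 8 13 15 17 12 10 11 6 16)| = 10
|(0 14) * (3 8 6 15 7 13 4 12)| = |(0 14)(3 8 6 15 7 13 4 12)| = 8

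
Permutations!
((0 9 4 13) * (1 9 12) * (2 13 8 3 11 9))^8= (0 2 12 13 1)(3 4 11 8 9)= [2, 0, 12, 4, 11, 5, 6, 7, 9, 3, 10, 8, 13, 1]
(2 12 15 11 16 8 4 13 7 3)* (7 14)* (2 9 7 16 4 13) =[0, 1, 12, 9, 2, 5, 6, 3, 13, 7, 10, 4, 15, 14, 16, 11, 8] =(2 12 15 11 4)(3 9 7)(8 13 14 16)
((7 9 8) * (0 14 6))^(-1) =(0 6 14)(7 8 9) =[6, 1, 2, 3, 4, 5, 14, 8, 9, 7, 10, 11, 12, 13, 0]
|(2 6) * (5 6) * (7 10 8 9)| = 12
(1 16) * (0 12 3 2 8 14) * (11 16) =(0 12 3 2 8 14)(1 11 16) =[12, 11, 8, 2, 4, 5, 6, 7, 14, 9, 10, 16, 3, 13, 0, 15, 1]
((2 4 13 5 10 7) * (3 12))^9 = [0, 1, 5, 12, 10, 2, 6, 13, 8, 9, 4, 11, 3, 7] = (2 5)(3 12)(4 10)(7 13)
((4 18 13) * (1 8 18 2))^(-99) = (1 13)(2 18)(4 8) = [0, 13, 18, 3, 8, 5, 6, 7, 4, 9, 10, 11, 12, 1, 14, 15, 16, 17, 2]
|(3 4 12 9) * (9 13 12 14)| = |(3 4 14 9)(12 13)| = 4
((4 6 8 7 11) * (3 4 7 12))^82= (3 6 12 4 8)= [0, 1, 2, 6, 8, 5, 12, 7, 3, 9, 10, 11, 4]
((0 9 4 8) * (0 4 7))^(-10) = (0 7 9) = [7, 1, 2, 3, 4, 5, 6, 9, 8, 0]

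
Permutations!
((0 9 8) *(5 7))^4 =[9, 1, 2, 3, 4, 5, 6, 7, 0, 8] =(0 9 8)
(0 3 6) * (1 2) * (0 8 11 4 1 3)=[0, 2, 3, 6, 1, 5, 8, 7, 11, 9, 10, 4]=(1 2 3 6 8 11 4)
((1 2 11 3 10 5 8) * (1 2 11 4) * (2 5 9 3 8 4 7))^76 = (1 11 8 5 4)(3 10 9) = [0, 11, 2, 10, 1, 4, 6, 7, 5, 3, 9, 8]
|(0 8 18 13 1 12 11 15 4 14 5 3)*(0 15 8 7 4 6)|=24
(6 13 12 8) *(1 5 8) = (1 5 8 6 13 12) = [0, 5, 2, 3, 4, 8, 13, 7, 6, 9, 10, 11, 1, 12]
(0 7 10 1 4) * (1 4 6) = (0 7 10 4)(1 6) = [7, 6, 2, 3, 0, 5, 1, 10, 8, 9, 4]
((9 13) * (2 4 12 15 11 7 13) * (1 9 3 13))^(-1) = (1 7 11 15 12 4 2 9)(3 13) = [0, 7, 9, 13, 2, 5, 6, 11, 8, 1, 10, 15, 4, 3, 14, 12]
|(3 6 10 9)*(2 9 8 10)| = 4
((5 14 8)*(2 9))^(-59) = [0, 1, 9, 3, 4, 14, 6, 7, 5, 2, 10, 11, 12, 13, 8] = (2 9)(5 14 8)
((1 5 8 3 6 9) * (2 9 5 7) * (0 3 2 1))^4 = (0 8 3 2 6 9 5) = [8, 1, 6, 2, 4, 0, 9, 7, 3, 5]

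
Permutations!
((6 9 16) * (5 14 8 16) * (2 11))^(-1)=(2 11)(5 9 6 16 8 14)=[0, 1, 11, 3, 4, 9, 16, 7, 14, 6, 10, 2, 12, 13, 5, 15, 8]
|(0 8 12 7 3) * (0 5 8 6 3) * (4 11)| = |(0 6 3 5 8 12 7)(4 11)| = 14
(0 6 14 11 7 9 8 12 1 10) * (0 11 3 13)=(0 6 14 3 13)(1 10 11 7 9 8 12)=[6, 10, 2, 13, 4, 5, 14, 9, 12, 8, 11, 7, 1, 0, 3]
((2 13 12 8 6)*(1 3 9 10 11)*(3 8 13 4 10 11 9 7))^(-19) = (1 10 6 11 4 8 9 2)(3 7)(12 13) = [0, 10, 1, 7, 8, 5, 11, 3, 9, 2, 6, 4, 13, 12]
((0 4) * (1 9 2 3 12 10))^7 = (0 4)(1 9 2 3 12 10) = [4, 9, 3, 12, 0, 5, 6, 7, 8, 2, 1, 11, 10]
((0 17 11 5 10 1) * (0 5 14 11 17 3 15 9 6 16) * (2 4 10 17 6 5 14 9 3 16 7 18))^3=(0 16)(1 9 6 2)(3 15)(4 14 5 7)(10 11 17 18)=[16, 9, 1, 15, 14, 7, 2, 4, 8, 6, 11, 17, 12, 13, 5, 3, 0, 18, 10]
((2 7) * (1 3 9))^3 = [0, 1, 7, 3, 4, 5, 6, 2, 8, 9] = (9)(2 7)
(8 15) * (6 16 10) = (6 16 10)(8 15) = [0, 1, 2, 3, 4, 5, 16, 7, 15, 9, 6, 11, 12, 13, 14, 8, 10]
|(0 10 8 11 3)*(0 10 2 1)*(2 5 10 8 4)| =|(0 5 10 4 2 1)(3 8 11)| =6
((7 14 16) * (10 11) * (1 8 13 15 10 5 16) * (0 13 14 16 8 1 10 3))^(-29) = (0 3 15 13)(5 8 14 10 11)(7 16) = [3, 1, 2, 15, 4, 8, 6, 16, 14, 9, 11, 5, 12, 0, 10, 13, 7]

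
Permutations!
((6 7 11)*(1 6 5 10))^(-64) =(1 7 5)(6 11 10) =[0, 7, 2, 3, 4, 1, 11, 5, 8, 9, 6, 10]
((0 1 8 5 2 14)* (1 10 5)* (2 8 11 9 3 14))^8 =(0 14 3 9 11 1 8 5 10) =[14, 8, 2, 9, 4, 10, 6, 7, 5, 11, 0, 1, 12, 13, 3]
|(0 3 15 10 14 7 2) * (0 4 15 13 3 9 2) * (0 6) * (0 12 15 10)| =|(0 9 2 4 10 14 7 6 12 15)(3 13)| =10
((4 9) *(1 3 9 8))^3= [0, 4, 2, 8, 3, 5, 6, 7, 9, 1]= (1 4 3 8 9)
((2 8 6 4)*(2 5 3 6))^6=(8)(3 4)(5 6)=[0, 1, 2, 4, 3, 6, 5, 7, 8]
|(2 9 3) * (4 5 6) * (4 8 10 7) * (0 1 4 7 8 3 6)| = 4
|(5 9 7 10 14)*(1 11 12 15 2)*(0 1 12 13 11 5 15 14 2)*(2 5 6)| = |(0 1 6 2 12 14 15)(5 9 7 10)(11 13)| = 28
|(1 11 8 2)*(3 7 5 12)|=|(1 11 8 2)(3 7 5 12)|=4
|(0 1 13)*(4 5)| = 6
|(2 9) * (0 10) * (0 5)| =6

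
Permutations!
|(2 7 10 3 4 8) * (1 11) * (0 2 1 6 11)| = 8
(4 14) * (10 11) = (4 14)(10 11) = [0, 1, 2, 3, 14, 5, 6, 7, 8, 9, 11, 10, 12, 13, 4]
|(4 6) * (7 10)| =2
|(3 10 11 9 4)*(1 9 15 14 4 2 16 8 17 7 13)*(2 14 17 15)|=14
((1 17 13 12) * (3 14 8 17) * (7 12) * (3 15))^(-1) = [0, 12, 2, 15, 4, 5, 6, 13, 14, 9, 10, 11, 7, 17, 3, 1, 16, 8] = (1 12 7 13 17 8 14 3 15)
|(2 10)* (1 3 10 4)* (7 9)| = 10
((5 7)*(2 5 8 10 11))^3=(2 8)(5 10)(7 11)=[0, 1, 8, 3, 4, 10, 6, 11, 2, 9, 5, 7]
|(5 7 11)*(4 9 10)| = |(4 9 10)(5 7 11)| = 3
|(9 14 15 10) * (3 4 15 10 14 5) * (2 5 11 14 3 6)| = |(2 5 6)(3 4 15)(9 11 14 10)| = 12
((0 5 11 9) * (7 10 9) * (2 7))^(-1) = (0 9 10 7 2 11 5) = [9, 1, 11, 3, 4, 0, 6, 2, 8, 10, 7, 5]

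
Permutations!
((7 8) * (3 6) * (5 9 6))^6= [0, 1, 2, 9, 4, 6, 5, 7, 8, 3]= (3 9)(5 6)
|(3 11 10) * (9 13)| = |(3 11 10)(9 13)| = 6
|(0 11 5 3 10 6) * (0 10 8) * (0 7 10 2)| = |(0 11 5 3 8 7 10 6 2)| = 9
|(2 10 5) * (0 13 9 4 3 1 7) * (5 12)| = 28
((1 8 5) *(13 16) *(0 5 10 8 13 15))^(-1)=(0 15 16 13 1 5)(8 10)=[15, 5, 2, 3, 4, 0, 6, 7, 10, 9, 8, 11, 12, 1, 14, 16, 13]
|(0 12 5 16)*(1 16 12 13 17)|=|(0 13 17 1 16)(5 12)|=10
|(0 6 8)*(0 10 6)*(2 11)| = |(2 11)(6 8 10)| = 6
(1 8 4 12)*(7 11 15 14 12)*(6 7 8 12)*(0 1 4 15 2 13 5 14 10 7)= (0 1 12 4 8 15 10 7 11 2 13 5 14 6)= [1, 12, 13, 3, 8, 14, 0, 11, 15, 9, 7, 2, 4, 5, 6, 10]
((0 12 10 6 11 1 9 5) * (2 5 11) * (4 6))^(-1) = (0 5 2 6 4 10 12)(1 11 9) = [5, 11, 6, 3, 10, 2, 4, 7, 8, 1, 12, 9, 0]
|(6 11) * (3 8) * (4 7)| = |(3 8)(4 7)(6 11)| = 2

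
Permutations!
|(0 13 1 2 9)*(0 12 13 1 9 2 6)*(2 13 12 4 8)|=|(0 1 6)(2 13 9 4 8)|=15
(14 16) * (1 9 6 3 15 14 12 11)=[0, 9, 2, 15, 4, 5, 3, 7, 8, 6, 10, 1, 11, 13, 16, 14, 12]=(1 9 6 3 15 14 16 12 11)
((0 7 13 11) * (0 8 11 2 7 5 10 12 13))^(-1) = [7, 1, 13, 3, 4, 0, 6, 2, 11, 9, 5, 8, 10, 12] = (0 7 2 13 12 10 5)(8 11)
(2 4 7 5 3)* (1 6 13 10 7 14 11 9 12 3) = [0, 6, 4, 2, 14, 1, 13, 5, 8, 12, 7, 9, 3, 10, 11] = (1 6 13 10 7 5)(2 4 14 11 9 12 3)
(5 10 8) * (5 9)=[0, 1, 2, 3, 4, 10, 6, 7, 9, 5, 8]=(5 10 8 9)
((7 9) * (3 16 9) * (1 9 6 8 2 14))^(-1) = (1 14 2 8 6 16 3 7 9) = [0, 14, 8, 7, 4, 5, 16, 9, 6, 1, 10, 11, 12, 13, 2, 15, 3]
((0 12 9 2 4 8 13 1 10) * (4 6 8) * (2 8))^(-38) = [13, 9, 2, 3, 4, 5, 6, 7, 0, 10, 8, 11, 1, 12] = (0 13 12 1 9 10 8)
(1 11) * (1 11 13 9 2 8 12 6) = [0, 13, 8, 3, 4, 5, 1, 7, 12, 2, 10, 11, 6, 9] = (1 13 9 2 8 12 6)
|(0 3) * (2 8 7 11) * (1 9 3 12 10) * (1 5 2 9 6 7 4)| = 13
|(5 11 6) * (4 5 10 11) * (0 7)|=6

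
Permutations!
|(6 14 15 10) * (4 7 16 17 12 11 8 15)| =|(4 7 16 17 12 11 8 15 10 6 14)| =11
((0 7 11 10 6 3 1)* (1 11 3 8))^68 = (0 10)(1 11)(3 8)(6 7) = [10, 11, 2, 8, 4, 5, 7, 6, 3, 9, 0, 1]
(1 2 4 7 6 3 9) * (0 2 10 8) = (0 2 4 7 6 3 9 1 10 8) = [2, 10, 4, 9, 7, 5, 3, 6, 0, 1, 8]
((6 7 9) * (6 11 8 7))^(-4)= [0, 1, 2, 3, 4, 5, 6, 7, 8, 9, 10, 11]= (11)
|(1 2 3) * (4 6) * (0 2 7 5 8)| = |(0 2 3 1 7 5 8)(4 6)| = 14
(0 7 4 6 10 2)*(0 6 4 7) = [0, 1, 6, 3, 4, 5, 10, 7, 8, 9, 2] = (2 6 10)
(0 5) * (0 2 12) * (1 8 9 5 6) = (0 6 1 8 9 5 2 12) = [6, 8, 12, 3, 4, 2, 1, 7, 9, 5, 10, 11, 0]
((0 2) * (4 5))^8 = [0, 1, 2, 3, 4, 5] = (5)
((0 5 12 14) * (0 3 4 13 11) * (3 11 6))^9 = (0 11 14 12 5)(3 4 13 6) = [11, 1, 2, 4, 13, 0, 3, 7, 8, 9, 10, 14, 5, 6, 12]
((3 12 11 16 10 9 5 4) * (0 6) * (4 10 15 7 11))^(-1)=[6, 1, 2, 4, 12, 9, 0, 15, 8, 10, 5, 7, 3, 13, 14, 16, 11]=(0 6)(3 4 12)(5 9 10)(7 15 16 11)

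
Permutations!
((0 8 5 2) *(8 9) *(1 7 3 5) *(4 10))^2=(10)(0 8 7 5)(1 3 2 9)=[8, 3, 9, 2, 4, 0, 6, 5, 7, 1, 10]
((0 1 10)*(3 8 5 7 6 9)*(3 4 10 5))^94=(0 4 6 5)(1 10 9 7)=[4, 10, 2, 3, 6, 0, 5, 1, 8, 7, 9]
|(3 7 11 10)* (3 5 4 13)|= 7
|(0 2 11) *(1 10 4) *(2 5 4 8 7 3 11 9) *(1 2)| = |(0 5 4 2 9 1 10 8 7 3 11)| = 11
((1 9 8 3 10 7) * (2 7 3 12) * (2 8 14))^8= (1 2 9 7 14)= [0, 2, 9, 3, 4, 5, 6, 14, 8, 7, 10, 11, 12, 13, 1]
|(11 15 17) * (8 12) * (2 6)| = 6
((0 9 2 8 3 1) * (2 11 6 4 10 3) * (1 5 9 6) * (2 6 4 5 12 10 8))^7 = [1, 11, 2, 12, 0, 6, 8, 7, 4, 5, 3, 9, 10] = (0 1 11 9 5 6 8 4)(3 12 10)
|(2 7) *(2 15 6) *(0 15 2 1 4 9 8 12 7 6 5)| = 24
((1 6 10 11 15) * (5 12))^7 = (1 10 15 6 11)(5 12) = [0, 10, 2, 3, 4, 12, 11, 7, 8, 9, 15, 1, 5, 13, 14, 6]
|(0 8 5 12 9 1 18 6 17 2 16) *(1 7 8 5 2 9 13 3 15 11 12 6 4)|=|(0 5 6 17 9 7 8 2 16)(1 18 4)(3 15 11 12 13)|=45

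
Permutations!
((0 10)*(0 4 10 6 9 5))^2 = (10)(0 9)(5 6) = [9, 1, 2, 3, 4, 6, 5, 7, 8, 0, 10]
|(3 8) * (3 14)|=3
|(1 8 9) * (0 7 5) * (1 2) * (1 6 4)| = |(0 7 5)(1 8 9 2 6 4)| = 6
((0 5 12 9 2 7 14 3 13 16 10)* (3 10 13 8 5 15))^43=(0 10 14 7 2 9 12 5 8 3 15)(13 16)=[10, 1, 9, 15, 4, 8, 6, 2, 3, 12, 14, 11, 5, 16, 7, 0, 13]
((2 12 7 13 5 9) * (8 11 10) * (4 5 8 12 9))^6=(13)=[0, 1, 2, 3, 4, 5, 6, 7, 8, 9, 10, 11, 12, 13]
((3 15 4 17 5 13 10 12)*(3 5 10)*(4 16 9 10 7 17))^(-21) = (3 9 5 15 10 13 16 12)(7 17) = [0, 1, 2, 9, 4, 15, 6, 17, 8, 5, 13, 11, 3, 16, 14, 10, 12, 7]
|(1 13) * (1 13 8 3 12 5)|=5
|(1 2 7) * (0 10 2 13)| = 6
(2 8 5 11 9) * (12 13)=(2 8 5 11 9)(12 13)=[0, 1, 8, 3, 4, 11, 6, 7, 5, 2, 10, 9, 13, 12]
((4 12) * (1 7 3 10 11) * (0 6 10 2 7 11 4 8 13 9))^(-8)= [0, 1, 7, 2, 4, 5, 6, 3, 8, 9, 10, 11, 12, 13]= (13)(2 7 3)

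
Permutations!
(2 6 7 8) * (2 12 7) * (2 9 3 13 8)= (2 6 9 3 13 8 12 7)= [0, 1, 6, 13, 4, 5, 9, 2, 12, 3, 10, 11, 7, 8]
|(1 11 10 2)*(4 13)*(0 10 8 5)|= 14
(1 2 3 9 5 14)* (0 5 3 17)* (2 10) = (0 5 14 1 10 2 17)(3 9) = [5, 10, 17, 9, 4, 14, 6, 7, 8, 3, 2, 11, 12, 13, 1, 15, 16, 0]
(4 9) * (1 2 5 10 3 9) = [0, 2, 5, 9, 1, 10, 6, 7, 8, 4, 3] = (1 2 5 10 3 9 4)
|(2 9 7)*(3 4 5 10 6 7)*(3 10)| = 15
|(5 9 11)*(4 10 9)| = |(4 10 9 11 5)| = 5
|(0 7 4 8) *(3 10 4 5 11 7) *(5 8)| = |(0 3 10 4 5 11 7 8)| = 8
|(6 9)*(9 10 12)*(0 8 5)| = 12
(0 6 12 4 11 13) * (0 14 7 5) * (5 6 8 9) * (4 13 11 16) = (0 8 9 5)(4 16)(6 12 13 14 7) = [8, 1, 2, 3, 16, 0, 12, 6, 9, 5, 10, 11, 13, 14, 7, 15, 4]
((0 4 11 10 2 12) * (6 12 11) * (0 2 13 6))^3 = (0 4)(2 13)(6 11)(10 12) = [4, 1, 13, 3, 0, 5, 11, 7, 8, 9, 12, 6, 10, 2]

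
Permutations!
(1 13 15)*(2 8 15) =(1 13 2 8 15) =[0, 13, 8, 3, 4, 5, 6, 7, 15, 9, 10, 11, 12, 2, 14, 1]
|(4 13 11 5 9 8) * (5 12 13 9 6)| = |(4 9 8)(5 6)(11 12 13)| = 6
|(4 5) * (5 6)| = 3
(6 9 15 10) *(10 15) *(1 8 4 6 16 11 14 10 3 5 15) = (1 8 4 6 9 3 5 15)(10 16 11 14) = [0, 8, 2, 5, 6, 15, 9, 7, 4, 3, 16, 14, 12, 13, 10, 1, 11]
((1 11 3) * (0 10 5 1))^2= (0 5 11)(1 3 10)= [5, 3, 2, 10, 4, 11, 6, 7, 8, 9, 1, 0]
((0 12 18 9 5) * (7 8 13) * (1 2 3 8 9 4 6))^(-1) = (0 5 9 7 13 8 3 2 1 6 4 18 12) = [5, 6, 1, 2, 18, 9, 4, 13, 3, 7, 10, 11, 0, 8, 14, 15, 16, 17, 12]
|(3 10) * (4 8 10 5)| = |(3 5 4 8 10)| = 5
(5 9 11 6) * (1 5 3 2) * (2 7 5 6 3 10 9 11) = (1 6 10 9 2)(3 7 5 11) = [0, 6, 1, 7, 4, 11, 10, 5, 8, 2, 9, 3]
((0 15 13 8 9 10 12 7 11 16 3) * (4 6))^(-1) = (0 3 16 11 7 12 10 9 8 13 15)(4 6) = [3, 1, 2, 16, 6, 5, 4, 12, 13, 8, 9, 7, 10, 15, 14, 0, 11]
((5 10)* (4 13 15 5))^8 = (4 5 13 10 15) = [0, 1, 2, 3, 5, 13, 6, 7, 8, 9, 15, 11, 12, 10, 14, 4]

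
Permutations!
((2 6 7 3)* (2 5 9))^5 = [0, 1, 9, 7, 4, 3, 2, 6, 8, 5] = (2 9 5 3 7 6)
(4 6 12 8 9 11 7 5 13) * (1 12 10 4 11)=(1 12 8 9)(4 6 10)(5 13 11 7)=[0, 12, 2, 3, 6, 13, 10, 5, 9, 1, 4, 7, 8, 11]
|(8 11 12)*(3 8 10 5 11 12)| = |(3 8 12 10 5 11)| = 6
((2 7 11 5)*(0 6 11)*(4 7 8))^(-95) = [6, 1, 8, 3, 7, 2, 11, 0, 4, 9, 10, 5] = (0 6 11 5 2 8 4 7)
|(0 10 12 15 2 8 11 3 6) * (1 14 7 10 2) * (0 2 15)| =35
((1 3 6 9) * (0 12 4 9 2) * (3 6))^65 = (0 4 1 2 12 9 6) = [4, 2, 12, 3, 1, 5, 0, 7, 8, 6, 10, 11, 9]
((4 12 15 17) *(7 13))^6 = [0, 1, 2, 3, 15, 5, 6, 7, 8, 9, 10, 11, 17, 13, 14, 4, 16, 12] = (4 15)(12 17)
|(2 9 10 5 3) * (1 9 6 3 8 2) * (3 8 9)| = 6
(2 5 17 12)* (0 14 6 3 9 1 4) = (0 14 6 3 9 1 4)(2 5 17 12) = [14, 4, 5, 9, 0, 17, 3, 7, 8, 1, 10, 11, 2, 13, 6, 15, 16, 12]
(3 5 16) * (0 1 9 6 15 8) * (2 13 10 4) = [1, 9, 13, 5, 2, 16, 15, 7, 0, 6, 4, 11, 12, 10, 14, 8, 3] = (0 1 9 6 15 8)(2 13 10 4)(3 5 16)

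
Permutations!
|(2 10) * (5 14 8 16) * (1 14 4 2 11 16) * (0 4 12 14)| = |(0 4 2 10 11 16 5 12 14 8 1)| = 11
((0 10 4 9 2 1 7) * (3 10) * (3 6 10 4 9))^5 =(0 1 9 6 7 2 10)(3 4) =[1, 9, 10, 4, 3, 5, 7, 2, 8, 6, 0]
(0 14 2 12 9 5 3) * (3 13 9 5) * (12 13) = (0 14 2 13 9 3)(5 12) = [14, 1, 13, 0, 4, 12, 6, 7, 8, 3, 10, 11, 5, 9, 2]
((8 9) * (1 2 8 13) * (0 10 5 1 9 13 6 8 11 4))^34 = [4, 5, 1, 3, 11, 10, 13, 7, 9, 8, 0, 2, 12, 6] = (0 4 11 2 1 5 10)(6 13)(8 9)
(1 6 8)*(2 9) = (1 6 8)(2 9) = [0, 6, 9, 3, 4, 5, 8, 7, 1, 2]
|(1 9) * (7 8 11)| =|(1 9)(7 8 11)| =6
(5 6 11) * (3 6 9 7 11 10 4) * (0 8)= (0 8)(3 6 10 4)(5 9 7 11)= [8, 1, 2, 6, 3, 9, 10, 11, 0, 7, 4, 5]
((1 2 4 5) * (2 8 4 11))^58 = [0, 4, 2, 3, 1, 8, 6, 7, 5, 9, 10, 11] = (11)(1 4)(5 8)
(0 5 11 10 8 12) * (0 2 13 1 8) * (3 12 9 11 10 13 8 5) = (0 3 12 2 8 9 11 13 1 5 10) = [3, 5, 8, 12, 4, 10, 6, 7, 9, 11, 0, 13, 2, 1]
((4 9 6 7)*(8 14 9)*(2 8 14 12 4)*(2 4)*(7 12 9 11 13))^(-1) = (2 12 6 9 8)(4 7 13 11 14) = [0, 1, 12, 3, 7, 5, 9, 13, 2, 8, 10, 14, 6, 11, 4]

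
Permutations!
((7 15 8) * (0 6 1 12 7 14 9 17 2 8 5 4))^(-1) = (0 4 5 15 7 12 1 6)(2 17 9 14 8) = [4, 6, 17, 3, 5, 15, 0, 12, 2, 14, 10, 11, 1, 13, 8, 7, 16, 9]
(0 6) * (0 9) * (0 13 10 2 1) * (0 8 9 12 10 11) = (0 6 12 10 2 1 8 9 13 11) = [6, 8, 1, 3, 4, 5, 12, 7, 9, 13, 2, 0, 10, 11]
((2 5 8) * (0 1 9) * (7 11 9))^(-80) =[0, 1, 5, 3, 4, 8, 6, 7, 2, 9, 10, 11] =(11)(2 5 8)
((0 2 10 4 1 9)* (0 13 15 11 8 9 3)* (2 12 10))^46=(0 1 10)(3 4 12)(8 9 13 15 11)=[1, 10, 2, 4, 12, 5, 6, 7, 9, 13, 0, 8, 3, 15, 14, 11]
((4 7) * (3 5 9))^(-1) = [0, 1, 2, 9, 7, 3, 6, 4, 8, 5] = (3 9 5)(4 7)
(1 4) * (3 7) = (1 4)(3 7) = [0, 4, 2, 7, 1, 5, 6, 3]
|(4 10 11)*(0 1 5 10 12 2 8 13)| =|(0 1 5 10 11 4 12 2 8 13)| =10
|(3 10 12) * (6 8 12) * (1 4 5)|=15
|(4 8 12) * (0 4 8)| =|(0 4)(8 12)| =2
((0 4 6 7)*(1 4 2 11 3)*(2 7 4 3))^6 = [0, 1, 2, 3, 4, 5, 6, 7, 8, 9, 10, 11] = (11)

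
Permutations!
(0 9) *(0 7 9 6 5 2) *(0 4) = (0 6 5 2 4)(7 9) = [6, 1, 4, 3, 0, 2, 5, 9, 8, 7]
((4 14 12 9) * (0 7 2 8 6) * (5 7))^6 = (4 12)(9 14) = [0, 1, 2, 3, 12, 5, 6, 7, 8, 14, 10, 11, 4, 13, 9]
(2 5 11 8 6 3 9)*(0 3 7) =(0 3 9 2 5 11 8 6 7) =[3, 1, 5, 9, 4, 11, 7, 0, 6, 2, 10, 8]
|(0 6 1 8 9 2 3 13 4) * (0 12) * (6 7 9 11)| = |(0 7 9 2 3 13 4 12)(1 8 11 6)| = 8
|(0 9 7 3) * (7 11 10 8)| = |(0 9 11 10 8 7 3)| = 7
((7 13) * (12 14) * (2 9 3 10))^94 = (14)(2 3)(9 10) = [0, 1, 3, 2, 4, 5, 6, 7, 8, 10, 9, 11, 12, 13, 14]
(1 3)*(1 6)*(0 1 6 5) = [1, 3, 2, 5, 4, 0, 6] = (6)(0 1 3 5)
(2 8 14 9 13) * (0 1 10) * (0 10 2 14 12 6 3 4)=(0 1 2 8 12 6 3 4)(9 13 14)=[1, 2, 8, 4, 0, 5, 3, 7, 12, 13, 10, 11, 6, 14, 9]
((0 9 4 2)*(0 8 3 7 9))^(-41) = [0, 1, 8, 7, 2, 5, 6, 9, 3, 4] = (2 8 3 7 9 4)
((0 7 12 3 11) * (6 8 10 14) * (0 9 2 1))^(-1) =[1, 2, 9, 12, 4, 5, 14, 0, 6, 11, 8, 3, 7, 13, 10] =(0 1 2 9 11 3 12 7)(6 14 10 8)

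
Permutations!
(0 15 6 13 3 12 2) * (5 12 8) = (0 15 6 13 3 8 5 12 2) = [15, 1, 0, 8, 4, 12, 13, 7, 5, 9, 10, 11, 2, 3, 14, 6]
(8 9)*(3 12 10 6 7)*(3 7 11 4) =(3 12 10 6 11 4)(8 9) =[0, 1, 2, 12, 3, 5, 11, 7, 9, 8, 6, 4, 10]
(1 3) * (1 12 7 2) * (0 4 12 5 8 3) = (0 4 12 7 2 1)(3 5 8) = [4, 0, 1, 5, 12, 8, 6, 2, 3, 9, 10, 11, 7]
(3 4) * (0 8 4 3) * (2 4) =(0 8 2 4) =[8, 1, 4, 3, 0, 5, 6, 7, 2]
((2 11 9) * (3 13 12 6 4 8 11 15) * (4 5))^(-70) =[0, 1, 4, 11, 13, 3, 15, 7, 12, 5, 10, 6, 2, 9, 14, 8] =(2 4 13 9 5 3 11 6 15 8 12)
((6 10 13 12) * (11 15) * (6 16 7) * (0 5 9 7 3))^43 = (0 7 13 3 9 10 16 5 6 12)(11 15) = [7, 1, 2, 9, 4, 6, 12, 13, 8, 10, 16, 15, 0, 3, 14, 11, 5]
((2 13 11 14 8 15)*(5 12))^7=[0, 1, 13, 3, 4, 12, 6, 7, 15, 9, 10, 14, 5, 11, 8, 2]=(2 13 11 14 8 15)(5 12)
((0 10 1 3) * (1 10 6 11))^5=(11)=[0, 1, 2, 3, 4, 5, 6, 7, 8, 9, 10, 11]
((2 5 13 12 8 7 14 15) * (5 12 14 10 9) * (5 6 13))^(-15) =[0, 1, 9, 3, 4, 5, 12, 14, 13, 2, 15, 11, 6, 8, 7, 10] =(2 9)(6 12)(7 14)(8 13)(10 15)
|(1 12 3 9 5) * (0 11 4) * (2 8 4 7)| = |(0 11 7 2 8 4)(1 12 3 9 5)| = 30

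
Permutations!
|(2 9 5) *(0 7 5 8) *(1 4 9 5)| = |(0 7 1 4 9 8)(2 5)| = 6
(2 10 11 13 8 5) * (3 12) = (2 10 11 13 8 5)(3 12) = [0, 1, 10, 12, 4, 2, 6, 7, 5, 9, 11, 13, 3, 8]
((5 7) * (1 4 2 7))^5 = (7) = [0, 1, 2, 3, 4, 5, 6, 7]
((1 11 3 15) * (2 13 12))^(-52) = (15)(2 12 13) = [0, 1, 12, 3, 4, 5, 6, 7, 8, 9, 10, 11, 13, 2, 14, 15]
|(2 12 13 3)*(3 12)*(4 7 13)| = |(2 3)(4 7 13 12)| = 4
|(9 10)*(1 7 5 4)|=|(1 7 5 4)(9 10)|=4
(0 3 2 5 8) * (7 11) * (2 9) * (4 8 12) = (0 3 9 2 5 12 4 8)(7 11) = [3, 1, 5, 9, 8, 12, 6, 11, 0, 2, 10, 7, 4]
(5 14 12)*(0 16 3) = (0 16 3)(5 14 12) = [16, 1, 2, 0, 4, 14, 6, 7, 8, 9, 10, 11, 5, 13, 12, 15, 3]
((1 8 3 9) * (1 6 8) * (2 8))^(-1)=(2 6 9 3 8)=[0, 1, 6, 8, 4, 5, 9, 7, 2, 3]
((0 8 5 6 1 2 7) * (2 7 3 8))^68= (0 5)(1 3)(2 6)(7 8)= [5, 3, 6, 1, 4, 0, 2, 8, 7]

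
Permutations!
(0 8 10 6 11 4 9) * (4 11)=(11)(0 8 10 6 4 9)=[8, 1, 2, 3, 9, 5, 4, 7, 10, 0, 6, 11]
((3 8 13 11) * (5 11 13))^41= (13)(3 8 5 11)= [0, 1, 2, 8, 4, 11, 6, 7, 5, 9, 10, 3, 12, 13]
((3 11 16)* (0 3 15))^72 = [11, 1, 2, 16, 4, 5, 6, 7, 8, 9, 10, 15, 12, 13, 14, 3, 0] = (0 11 15 3 16)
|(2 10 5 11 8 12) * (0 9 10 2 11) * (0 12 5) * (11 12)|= |(12)(0 9 10)(5 11 8)|= 3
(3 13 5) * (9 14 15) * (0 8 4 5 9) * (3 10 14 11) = [8, 1, 2, 13, 5, 10, 6, 7, 4, 11, 14, 3, 12, 9, 15, 0] = (0 8 4 5 10 14 15)(3 13 9 11)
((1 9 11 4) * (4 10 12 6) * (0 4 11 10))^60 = (0 10)(1 6)(4 12)(9 11) = [10, 6, 2, 3, 12, 5, 1, 7, 8, 11, 0, 9, 4]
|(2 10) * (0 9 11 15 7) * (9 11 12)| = 4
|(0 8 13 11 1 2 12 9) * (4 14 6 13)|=11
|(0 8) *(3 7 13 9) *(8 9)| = |(0 9 3 7 13 8)| = 6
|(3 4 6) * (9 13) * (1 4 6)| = 2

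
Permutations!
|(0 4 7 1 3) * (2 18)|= |(0 4 7 1 3)(2 18)|= 10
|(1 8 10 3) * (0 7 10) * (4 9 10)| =|(0 7 4 9 10 3 1 8)| =8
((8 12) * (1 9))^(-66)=(12)=[0, 1, 2, 3, 4, 5, 6, 7, 8, 9, 10, 11, 12]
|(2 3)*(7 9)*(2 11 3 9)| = |(2 9 7)(3 11)| = 6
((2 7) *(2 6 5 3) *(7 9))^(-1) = [0, 1, 3, 5, 4, 6, 7, 9, 8, 2] = (2 3 5 6 7 9)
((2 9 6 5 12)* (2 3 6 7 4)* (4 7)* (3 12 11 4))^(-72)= (12)(2 11 6 9 4 5 3)= [0, 1, 11, 2, 5, 3, 9, 7, 8, 4, 10, 6, 12]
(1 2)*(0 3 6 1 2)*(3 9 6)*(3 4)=(0 9 6 1)(3 4)=[9, 0, 2, 4, 3, 5, 1, 7, 8, 6]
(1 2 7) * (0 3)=(0 3)(1 2 7)=[3, 2, 7, 0, 4, 5, 6, 1]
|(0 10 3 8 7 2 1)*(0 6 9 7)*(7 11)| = 12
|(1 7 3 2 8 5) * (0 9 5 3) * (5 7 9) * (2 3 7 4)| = |(0 5 1 9 4 2 8 7)| = 8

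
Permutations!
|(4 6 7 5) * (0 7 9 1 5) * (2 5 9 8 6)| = 6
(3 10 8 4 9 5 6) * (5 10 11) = (3 11 5 6)(4 9 10 8) = [0, 1, 2, 11, 9, 6, 3, 7, 4, 10, 8, 5]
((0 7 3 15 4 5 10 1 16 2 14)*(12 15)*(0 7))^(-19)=(1 14 12 5 16 7 15 10 2 3 4)=[0, 14, 3, 4, 1, 16, 6, 15, 8, 9, 2, 11, 5, 13, 12, 10, 7]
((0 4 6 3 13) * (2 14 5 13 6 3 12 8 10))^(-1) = (0 13 5 14 2 10 8 12 6 3 4) = [13, 1, 10, 4, 0, 14, 3, 7, 12, 9, 8, 11, 6, 5, 2]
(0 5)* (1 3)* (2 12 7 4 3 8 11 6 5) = (0 2 12 7 4 3 1 8 11 6 5) = [2, 8, 12, 1, 3, 0, 5, 4, 11, 9, 10, 6, 7]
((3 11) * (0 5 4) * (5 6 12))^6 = [6, 1, 2, 3, 0, 4, 12, 7, 8, 9, 10, 11, 5] = (0 6 12 5 4)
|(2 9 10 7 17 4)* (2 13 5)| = 8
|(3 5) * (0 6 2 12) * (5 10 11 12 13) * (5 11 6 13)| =|(0 13 11 12)(2 5 3 10 6)| =20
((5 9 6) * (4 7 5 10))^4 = (4 6 5)(7 10 9) = [0, 1, 2, 3, 6, 4, 5, 10, 8, 7, 9]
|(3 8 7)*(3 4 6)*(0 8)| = 6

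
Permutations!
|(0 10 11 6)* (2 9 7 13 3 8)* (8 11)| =|(0 10 8 2 9 7 13 3 11 6)| =10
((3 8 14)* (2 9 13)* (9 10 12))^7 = (2 12 13 10 9)(3 8 14) = [0, 1, 12, 8, 4, 5, 6, 7, 14, 2, 9, 11, 13, 10, 3]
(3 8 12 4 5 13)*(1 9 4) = (1 9 4 5 13 3 8 12) = [0, 9, 2, 8, 5, 13, 6, 7, 12, 4, 10, 11, 1, 3]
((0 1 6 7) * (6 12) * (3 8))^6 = [1, 12, 2, 3, 4, 5, 7, 0, 8, 9, 10, 11, 6] = (0 1 12 6 7)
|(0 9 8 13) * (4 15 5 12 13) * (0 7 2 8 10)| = |(0 9 10)(2 8 4 15 5 12 13 7)| = 24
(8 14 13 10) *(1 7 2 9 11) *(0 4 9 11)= [4, 7, 11, 3, 9, 5, 6, 2, 14, 0, 8, 1, 12, 10, 13]= (0 4 9)(1 7 2 11)(8 14 13 10)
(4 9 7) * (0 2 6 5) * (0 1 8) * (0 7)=(0 2 6 5 1 8 7 4 9)=[2, 8, 6, 3, 9, 1, 5, 4, 7, 0]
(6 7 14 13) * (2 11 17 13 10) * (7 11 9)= (2 9 7 14 10)(6 11 17 13)= [0, 1, 9, 3, 4, 5, 11, 14, 8, 7, 2, 17, 12, 6, 10, 15, 16, 13]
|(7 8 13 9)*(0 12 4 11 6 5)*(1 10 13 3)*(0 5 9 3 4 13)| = |(0 12 13 3 1 10)(4 11 6 9 7 8)| = 6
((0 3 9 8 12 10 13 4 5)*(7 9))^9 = (0 5 4 13 10 12 8 9 7 3) = [5, 1, 2, 0, 13, 4, 6, 3, 9, 7, 12, 11, 8, 10]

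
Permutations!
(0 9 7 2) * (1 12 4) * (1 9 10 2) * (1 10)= (0 1 12 4 9 7 10 2)= [1, 12, 0, 3, 9, 5, 6, 10, 8, 7, 2, 11, 4]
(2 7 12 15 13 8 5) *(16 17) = (2 7 12 15 13 8 5)(16 17) = [0, 1, 7, 3, 4, 2, 6, 12, 5, 9, 10, 11, 15, 8, 14, 13, 17, 16]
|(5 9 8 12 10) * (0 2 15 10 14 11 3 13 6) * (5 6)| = 40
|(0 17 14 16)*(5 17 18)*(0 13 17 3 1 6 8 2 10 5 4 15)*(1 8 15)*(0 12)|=140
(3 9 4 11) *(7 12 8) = (3 9 4 11)(7 12 8) = [0, 1, 2, 9, 11, 5, 6, 12, 7, 4, 10, 3, 8]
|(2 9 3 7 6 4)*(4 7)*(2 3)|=|(2 9)(3 4)(6 7)|=2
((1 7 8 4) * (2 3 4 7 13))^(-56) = (1 4 3 2 13) = [0, 4, 13, 2, 3, 5, 6, 7, 8, 9, 10, 11, 12, 1]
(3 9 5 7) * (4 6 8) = (3 9 5 7)(4 6 8) = [0, 1, 2, 9, 6, 7, 8, 3, 4, 5]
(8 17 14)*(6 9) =[0, 1, 2, 3, 4, 5, 9, 7, 17, 6, 10, 11, 12, 13, 8, 15, 16, 14] =(6 9)(8 17 14)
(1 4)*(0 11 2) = (0 11 2)(1 4) = [11, 4, 0, 3, 1, 5, 6, 7, 8, 9, 10, 2]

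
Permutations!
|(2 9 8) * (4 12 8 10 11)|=|(2 9 10 11 4 12 8)|=7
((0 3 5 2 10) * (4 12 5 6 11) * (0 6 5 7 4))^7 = (4 12 7) = [0, 1, 2, 3, 12, 5, 6, 4, 8, 9, 10, 11, 7]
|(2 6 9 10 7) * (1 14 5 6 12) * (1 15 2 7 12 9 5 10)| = 14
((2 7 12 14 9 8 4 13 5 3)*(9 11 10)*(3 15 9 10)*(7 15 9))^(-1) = (2 3 11 14 12 7 15)(4 8 9 5 13) = [0, 1, 3, 11, 8, 13, 6, 15, 9, 5, 10, 14, 7, 4, 12, 2]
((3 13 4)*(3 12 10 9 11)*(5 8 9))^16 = [0, 1, 2, 9, 3, 12, 6, 7, 10, 5, 4, 8, 13, 11] = (3 9 5 12 13 11 8 10 4)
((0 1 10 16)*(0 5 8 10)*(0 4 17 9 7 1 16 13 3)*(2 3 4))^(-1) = [3, 7, 1, 2, 13, 16, 6, 9, 5, 17, 8, 11, 12, 10, 14, 15, 0, 4] = (0 3 2 1 7 9 17 4 13 10 8 5 16)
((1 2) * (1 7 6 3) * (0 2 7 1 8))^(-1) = (0 8 3 6 7 1 2) = [8, 2, 0, 6, 4, 5, 7, 1, 3]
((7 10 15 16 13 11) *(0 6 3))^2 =(0 3 6)(7 15 13)(10 16 11) =[3, 1, 2, 6, 4, 5, 0, 15, 8, 9, 16, 10, 12, 7, 14, 13, 11]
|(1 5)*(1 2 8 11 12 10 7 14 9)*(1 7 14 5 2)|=|(1 2 8 11 12 10 14 9 7 5)|=10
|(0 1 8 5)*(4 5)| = |(0 1 8 4 5)| = 5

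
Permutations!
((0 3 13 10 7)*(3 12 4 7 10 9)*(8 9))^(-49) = (0 7 4 12)(3 9 8 13) = [7, 1, 2, 9, 12, 5, 6, 4, 13, 8, 10, 11, 0, 3]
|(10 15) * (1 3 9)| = |(1 3 9)(10 15)| = 6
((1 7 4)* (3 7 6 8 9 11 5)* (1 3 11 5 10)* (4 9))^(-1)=[0, 10, 2, 4, 8, 9, 1, 3, 6, 7, 11, 5]=(1 10 11 5 9 7 3 4 8 6)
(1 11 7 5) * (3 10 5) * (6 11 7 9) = (1 7 3 10 5)(6 11 9) = [0, 7, 2, 10, 4, 1, 11, 3, 8, 6, 5, 9]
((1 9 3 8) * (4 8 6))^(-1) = (1 8 4 6 3 9) = [0, 8, 2, 9, 6, 5, 3, 7, 4, 1]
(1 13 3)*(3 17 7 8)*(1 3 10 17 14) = [0, 13, 2, 3, 4, 5, 6, 8, 10, 9, 17, 11, 12, 14, 1, 15, 16, 7] = (1 13 14)(7 8 10 17)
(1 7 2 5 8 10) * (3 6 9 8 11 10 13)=(1 7 2 5 11 10)(3 6 9 8 13)=[0, 7, 5, 6, 4, 11, 9, 2, 13, 8, 1, 10, 12, 3]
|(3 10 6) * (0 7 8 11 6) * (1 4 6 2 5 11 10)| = |(0 7 8 10)(1 4 6 3)(2 5 11)| = 12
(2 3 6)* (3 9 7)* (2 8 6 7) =(2 9)(3 7)(6 8) =[0, 1, 9, 7, 4, 5, 8, 3, 6, 2]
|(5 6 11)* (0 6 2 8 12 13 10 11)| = 14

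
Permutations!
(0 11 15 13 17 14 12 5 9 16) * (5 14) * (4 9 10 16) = (0 11 15 13 17 5 10 16)(4 9)(12 14) = [11, 1, 2, 3, 9, 10, 6, 7, 8, 4, 16, 15, 14, 17, 12, 13, 0, 5]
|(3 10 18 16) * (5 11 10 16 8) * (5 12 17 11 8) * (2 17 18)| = |(2 17 11 10)(3 16)(5 8 12 18)| = 4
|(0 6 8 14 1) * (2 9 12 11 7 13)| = |(0 6 8 14 1)(2 9 12 11 7 13)| = 30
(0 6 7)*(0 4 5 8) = [6, 1, 2, 3, 5, 8, 7, 4, 0] = (0 6 7 4 5 8)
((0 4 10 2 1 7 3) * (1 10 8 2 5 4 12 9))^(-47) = (0 12 9 1 7 3)(2 4 10 8 5) = [12, 7, 4, 0, 10, 2, 6, 3, 5, 1, 8, 11, 9]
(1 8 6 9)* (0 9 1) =(0 9)(1 8 6) =[9, 8, 2, 3, 4, 5, 1, 7, 6, 0]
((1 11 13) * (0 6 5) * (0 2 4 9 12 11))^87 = (0 11 4 6 13 9 5 1 12 2) = [11, 12, 0, 3, 6, 1, 13, 7, 8, 5, 10, 4, 2, 9]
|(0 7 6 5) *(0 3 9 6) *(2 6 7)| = |(0 2 6 5 3 9 7)| = 7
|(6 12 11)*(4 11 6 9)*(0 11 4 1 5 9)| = |(0 11)(1 5 9)(6 12)| = 6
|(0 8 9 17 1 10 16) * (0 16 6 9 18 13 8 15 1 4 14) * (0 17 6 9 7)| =|(0 15 1 10 9 6 7)(4 14 17)(8 18 13)| =21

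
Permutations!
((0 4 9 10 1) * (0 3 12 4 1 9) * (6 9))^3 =(0 12 1 4 3) =[12, 4, 2, 0, 3, 5, 6, 7, 8, 9, 10, 11, 1]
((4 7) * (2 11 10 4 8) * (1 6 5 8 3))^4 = (1 2 7 5 10)(3 8 4 6 11) = [0, 2, 7, 8, 6, 10, 11, 5, 4, 9, 1, 3]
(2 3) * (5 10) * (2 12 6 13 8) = (2 3 12 6 13 8)(5 10) = [0, 1, 3, 12, 4, 10, 13, 7, 2, 9, 5, 11, 6, 8]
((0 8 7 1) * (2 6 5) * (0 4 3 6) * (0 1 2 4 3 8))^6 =(1 7 4 6)(2 8 5 3) =[0, 7, 8, 2, 6, 3, 1, 4, 5]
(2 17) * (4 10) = (2 17)(4 10) = [0, 1, 17, 3, 10, 5, 6, 7, 8, 9, 4, 11, 12, 13, 14, 15, 16, 2]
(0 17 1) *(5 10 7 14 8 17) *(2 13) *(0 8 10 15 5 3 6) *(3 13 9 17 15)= [13, 8, 9, 6, 4, 3, 0, 14, 15, 17, 7, 11, 12, 2, 10, 5, 16, 1]= (0 13 2 9 17 1 8 15 5 3 6)(7 14 10)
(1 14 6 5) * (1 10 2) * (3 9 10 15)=(1 14 6 5 15 3 9 10 2)=[0, 14, 1, 9, 4, 15, 5, 7, 8, 10, 2, 11, 12, 13, 6, 3]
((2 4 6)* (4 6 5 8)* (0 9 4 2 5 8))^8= (0 9 4 8 2 6 5)= [9, 1, 6, 3, 8, 0, 5, 7, 2, 4]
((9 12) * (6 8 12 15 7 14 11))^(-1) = (6 11 14 7 15 9 12 8) = [0, 1, 2, 3, 4, 5, 11, 15, 6, 12, 10, 14, 8, 13, 7, 9]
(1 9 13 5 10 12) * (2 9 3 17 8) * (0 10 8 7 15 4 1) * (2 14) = (0 10 12)(1 3 17 7 15 4)(2 9 13 5 8 14) = [10, 3, 9, 17, 1, 8, 6, 15, 14, 13, 12, 11, 0, 5, 2, 4, 16, 7]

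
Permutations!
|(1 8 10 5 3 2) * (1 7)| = |(1 8 10 5 3 2 7)| = 7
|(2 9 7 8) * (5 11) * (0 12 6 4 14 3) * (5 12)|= 8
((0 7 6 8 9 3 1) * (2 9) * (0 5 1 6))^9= [7, 5, 8, 9, 4, 1, 3, 0, 6, 2]= (0 7)(1 5)(2 8 6 3 9)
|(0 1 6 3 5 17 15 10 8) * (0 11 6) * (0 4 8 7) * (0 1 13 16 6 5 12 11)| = 15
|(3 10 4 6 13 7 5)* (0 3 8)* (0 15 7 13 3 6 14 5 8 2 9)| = 9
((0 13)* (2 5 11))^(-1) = (0 13)(2 11 5) = [13, 1, 11, 3, 4, 2, 6, 7, 8, 9, 10, 5, 12, 0]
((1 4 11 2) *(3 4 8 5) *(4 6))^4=[0, 6, 3, 2, 8, 11, 1, 7, 4, 9, 10, 5]=(1 6)(2 3)(4 8)(5 11)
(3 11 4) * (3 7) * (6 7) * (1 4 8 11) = [0, 4, 2, 1, 6, 5, 7, 3, 11, 9, 10, 8] = (1 4 6 7 3)(8 11)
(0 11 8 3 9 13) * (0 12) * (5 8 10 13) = (0 11 10 13 12)(3 9 5 8) = [11, 1, 2, 9, 4, 8, 6, 7, 3, 5, 13, 10, 0, 12]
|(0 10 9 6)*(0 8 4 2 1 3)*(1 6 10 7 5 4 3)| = |(0 7 5 4 2 6 8 3)(9 10)| = 8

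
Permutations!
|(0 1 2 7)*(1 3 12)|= 6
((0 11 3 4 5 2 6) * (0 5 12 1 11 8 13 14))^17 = (0 8 13 14)(1 3 12 11 4)(2 5 6) = [8, 3, 5, 12, 1, 6, 2, 7, 13, 9, 10, 4, 11, 14, 0]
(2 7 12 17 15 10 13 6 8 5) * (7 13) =[0, 1, 13, 3, 4, 2, 8, 12, 5, 9, 7, 11, 17, 6, 14, 10, 16, 15] =(2 13 6 8 5)(7 12 17 15 10)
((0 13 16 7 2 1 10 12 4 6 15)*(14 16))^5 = [2, 15, 6, 3, 14, 5, 16, 4, 8, 9, 0, 11, 13, 1, 10, 7, 12] = (0 2 6 16 12 13 1 15 7 4 14 10)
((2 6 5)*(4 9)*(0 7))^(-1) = [7, 1, 5, 3, 9, 6, 2, 0, 8, 4] = (0 7)(2 5 6)(4 9)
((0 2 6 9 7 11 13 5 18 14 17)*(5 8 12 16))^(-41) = (0 2 6 9 7 11 13 8 12 16 5 18 14 17) = [2, 1, 6, 3, 4, 18, 9, 11, 12, 7, 10, 13, 16, 8, 17, 15, 5, 0, 14]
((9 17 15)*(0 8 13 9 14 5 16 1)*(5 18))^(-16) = (0 14 8 18 13 5 9 16 17 1 15) = [14, 15, 2, 3, 4, 9, 6, 7, 18, 16, 10, 11, 12, 5, 8, 0, 17, 1, 13]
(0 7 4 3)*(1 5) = (0 7 4 3)(1 5) = [7, 5, 2, 0, 3, 1, 6, 4]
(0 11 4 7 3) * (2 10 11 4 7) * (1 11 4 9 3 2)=(0 9 3)(1 11 7 2 10 4)=[9, 11, 10, 0, 1, 5, 6, 2, 8, 3, 4, 7]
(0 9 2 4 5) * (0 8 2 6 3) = (0 9 6 3)(2 4 5 8) = [9, 1, 4, 0, 5, 8, 3, 7, 2, 6]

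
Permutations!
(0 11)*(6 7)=[11, 1, 2, 3, 4, 5, 7, 6, 8, 9, 10, 0]=(0 11)(6 7)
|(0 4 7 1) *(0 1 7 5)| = |(7)(0 4 5)| = 3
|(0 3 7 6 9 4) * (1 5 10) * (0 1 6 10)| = |(0 3 7 10 6 9 4 1 5)| = 9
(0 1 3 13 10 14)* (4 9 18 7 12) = (0 1 3 13 10 14)(4 9 18 7 12) = [1, 3, 2, 13, 9, 5, 6, 12, 8, 18, 14, 11, 4, 10, 0, 15, 16, 17, 7]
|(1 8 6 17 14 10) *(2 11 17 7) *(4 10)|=|(1 8 6 7 2 11 17 14 4 10)|=10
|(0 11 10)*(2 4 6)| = |(0 11 10)(2 4 6)| = 3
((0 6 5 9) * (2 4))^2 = (0 5)(6 9) = [5, 1, 2, 3, 4, 0, 9, 7, 8, 6]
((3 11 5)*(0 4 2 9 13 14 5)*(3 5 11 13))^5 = [13, 1, 11, 4, 14, 5, 6, 7, 8, 0, 10, 3, 12, 2, 9] = (0 13 2 11 3 4 14 9)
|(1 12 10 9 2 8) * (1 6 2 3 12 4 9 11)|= 21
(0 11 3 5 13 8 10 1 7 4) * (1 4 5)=(0 11 3 1 7 5 13 8 10 4)=[11, 7, 2, 1, 0, 13, 6, 5, 10, 9, 4, 3, 12, 8]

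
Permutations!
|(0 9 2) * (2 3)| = |(0 9 3 2)| = 4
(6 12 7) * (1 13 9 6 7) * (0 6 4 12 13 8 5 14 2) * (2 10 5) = (0 6 13 9 4 12 1 8 2)(5 14 10) = [6, 8, 0, 3, 12, 14, 13, 7, 2, 4, 5, 11, 1, 9, 10]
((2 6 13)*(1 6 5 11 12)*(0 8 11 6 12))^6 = (2 6)(5 13) = [0, 1, 6, 3, 4, 13, 2, 7, 8, 9, 10, 11, 12, 5]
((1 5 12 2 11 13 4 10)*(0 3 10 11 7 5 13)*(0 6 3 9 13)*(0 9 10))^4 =(0 13 3 9 6 1 11 10 4) =[13, 11, 2, 9, 0, 5, 1, 7, 8, 6, 4, 10, 12, 3]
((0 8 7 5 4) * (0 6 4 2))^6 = (0 8 7 5 2) = [8, 1, 0, 3, 4, 2, 6, 5, 7]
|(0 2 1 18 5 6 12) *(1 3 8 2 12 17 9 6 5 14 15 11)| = 30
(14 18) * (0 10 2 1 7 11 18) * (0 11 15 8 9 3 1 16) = (0 10 2 16)(1 7 15 8 9 3)(11 18 14) = [10, 7, 16, 1, 4, 5, 6, 15, 9, 3, 2, 18, 12, 13, 11, 8, 0, 17, 14]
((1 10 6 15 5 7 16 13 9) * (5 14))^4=[0, 14, 2, 3, 4, 9, 7, 1, 8, 15, 5, 11, 12, 6, 13, 16, 10]=(1 14 13 6 7)(5 9 15 16 10)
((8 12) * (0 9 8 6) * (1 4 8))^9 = [1, 8, 2, 3, 12, 5, 9, 7, 6, 4, 10, 11, 0] = (0 1 8 6 9 4 12)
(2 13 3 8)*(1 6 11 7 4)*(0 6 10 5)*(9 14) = (0 6 11 7 4 1 10 5)(2 13 3 8)(9 14) = [6, 10, 13, 8, 1, 0, 11, 4, 2, 14, 5, 7, 12, 3, 9]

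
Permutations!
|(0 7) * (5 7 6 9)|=|(0 6 9 5 7)|=5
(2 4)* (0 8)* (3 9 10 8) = (0 3 9 10 8)(2 4) = [3, 1, 4, 9, 2, 5, 6, 7, 0, 10, 8]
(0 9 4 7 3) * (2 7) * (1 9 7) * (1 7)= (0 1 9 4 2 7 3)= [1, 9, 7, 0, 2, 5, 6, 3, 8, 4]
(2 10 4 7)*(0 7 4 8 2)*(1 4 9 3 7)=(0 1 4 9 3 7)(2 10 8)=[1, 4, 10, 7, 9, 5, 6, 0, 2, 3, 8]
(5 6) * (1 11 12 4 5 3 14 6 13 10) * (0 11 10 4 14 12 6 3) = (0 11 6)(1 10)(3 12 14)(4 5 13) = [11, 10, 2, 12, 5, 13, 0, 7, 8, 9, 1, 6, 14, 4, 3]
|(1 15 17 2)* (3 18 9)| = 12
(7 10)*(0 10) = (0 10 7) = [10, 1, 2, 3, 4, 5, 6, 0, 8, 9, 7]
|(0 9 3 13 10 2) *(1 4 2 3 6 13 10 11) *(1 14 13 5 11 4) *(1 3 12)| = |(0 9 6 5 11 14 13 4 2)(1 3 10 12)| = 36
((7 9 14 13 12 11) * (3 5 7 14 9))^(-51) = (11 14 13 12) = [0, 1, 2, 3, 4, 5, 6, 7, 8, 9, 10, 14, 11, 12, 13]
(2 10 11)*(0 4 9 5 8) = (0 4 9 5 8)(2 10 11) = [4, 1, 10, 3, 9, 8, 6, 7, 0, 5, 11, 2]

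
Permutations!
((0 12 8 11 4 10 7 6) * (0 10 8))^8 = (12)(4 11 8)(6 7 10) = [0, 1, 2, 3, 11, 5, 7, 10, 4, 9, 6, 8, 12]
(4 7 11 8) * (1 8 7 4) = (1 8)(7 11) = [0, 8, 2, 3, 4, 5, 6, 11, 1, 9, 10, 7]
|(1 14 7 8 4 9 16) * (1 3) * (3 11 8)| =20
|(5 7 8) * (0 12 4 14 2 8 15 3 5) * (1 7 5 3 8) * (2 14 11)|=|(0 12 4 11 2 1 7 15 8)|=9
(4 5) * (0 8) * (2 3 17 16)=(0 8)(2 3 17 16)(4 5)=[8, 1, 3, 17, 5, 4, 6, 7, 0, 9, 10, 11, 12, 13, 14, 15, 2, 16]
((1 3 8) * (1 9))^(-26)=(1 8)(3 9)=[0, 8, 2, 9, 4, 5, 6, 7, 1, 3]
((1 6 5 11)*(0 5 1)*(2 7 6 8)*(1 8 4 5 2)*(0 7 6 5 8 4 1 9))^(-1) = (0 9 8 4 6 2)(5 7 11) = [9, 1, 0, 3, 6, 7, 2, 11, 4, 8, 10, 5]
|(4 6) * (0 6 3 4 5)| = |(0 6 5)(3 4)| = 6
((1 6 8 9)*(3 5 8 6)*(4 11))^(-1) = [0, 9, 2, 1, 11, 3, 6, 7, 5, 8, 10, 4] = (1 9 8 5 3)(4 11)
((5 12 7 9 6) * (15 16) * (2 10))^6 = [0, 1, 2, 3, 4, 12, 5, 9, 8, 6, 10, 11, 7, 13, 14, 15, 16] = (16)(5 12 7 9 6)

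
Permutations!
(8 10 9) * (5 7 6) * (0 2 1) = (0 2 1)(5 7 6)(8 10 9) = [2, 0, 1, 3, 4, 7, 5, 6, 10, 8, 9]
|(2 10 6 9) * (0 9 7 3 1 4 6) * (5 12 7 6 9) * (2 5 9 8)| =11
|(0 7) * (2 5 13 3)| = 4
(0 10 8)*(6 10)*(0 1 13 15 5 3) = (0 6 10 8 1 13 15 5 3) = [6, 13, 2, 0, 4, 3, 10, 7, 1, 9, 8, 11, 12, 15, 14, 5]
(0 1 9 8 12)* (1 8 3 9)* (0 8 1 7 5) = [1, 7, 2, 9, 4, 0, 6, 5, 12, 3, 10, 11, 8] = (0 1 7 5)(3 9)(8 12)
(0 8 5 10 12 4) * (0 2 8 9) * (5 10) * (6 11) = [9, 1, 8, 3, 2, 5, 11, 7, 10, 0, 12, 6, 4] = (0 9)(2 8 10 12 4)(6 11)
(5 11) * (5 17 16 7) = (5 11 17 16 7) = [0, 1, 2, 3, 4, 11, 6, 5, 8, 9, 10, 17, 12, 13, 14, 15, 7, 16]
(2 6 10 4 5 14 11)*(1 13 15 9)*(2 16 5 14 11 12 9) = (1 13 15 2 6 10 4 14 12 9)(5 11 16) = [0, 13, 6, 3, 14, 11, 10, 7, 8, 1, 4, 16, 9, 15, 12, 2, 5]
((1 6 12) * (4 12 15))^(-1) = (1 12 4 15 6) = [0, 12, 2, 3, 15, 5, 1, 7, 8, 9, 10, 11, 4, 13, 14, 6]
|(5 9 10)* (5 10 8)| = 3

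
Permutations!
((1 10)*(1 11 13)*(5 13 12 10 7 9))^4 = [0, 13, 2, 3, 4, 9, 6, 1, 8, 7, 11, 12, 10, 5] = (1 13 5 9 7)(10 11 12)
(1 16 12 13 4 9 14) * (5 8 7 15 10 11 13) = (1 16 12 5 8 7 15 10 11 13 4 9 14) = [0, 16, 2, 3, 9, 8, 6, 15, 7, 14, 11, 13, 5, 4, 1, 10, 12]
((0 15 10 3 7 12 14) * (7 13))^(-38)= [10, 1, 2, 7, 4, 5, 6, 14, 8, 9, 13, 11, 0, 12, 15, 3]= (0 10 13 12)(3 7 14 15)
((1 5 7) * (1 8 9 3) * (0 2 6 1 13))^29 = [13, 6, 0, 9, 4, 1, 2, 5, 7, 8, 10, 11, 12, 3] = (0 13 3 9 8 7 5 1 6 2)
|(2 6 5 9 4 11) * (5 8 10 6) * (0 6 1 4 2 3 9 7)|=|(0 6 8 10 1 4 11 3 9 2 5 7)|=12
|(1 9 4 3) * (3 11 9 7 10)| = |(1 7 10 3)(4 11 9)| = 12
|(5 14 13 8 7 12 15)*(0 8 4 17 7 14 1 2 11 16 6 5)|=18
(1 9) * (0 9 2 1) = [9, 2, 1, 3, 4, 5, 6, 7, 8, 0] = (0 9)(1 2)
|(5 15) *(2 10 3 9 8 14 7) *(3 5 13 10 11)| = 28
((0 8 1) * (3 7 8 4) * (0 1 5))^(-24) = (8) = [0, 1, 2, 3, 4, 5, 6, 7, 8]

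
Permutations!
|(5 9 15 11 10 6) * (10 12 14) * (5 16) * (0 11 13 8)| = 12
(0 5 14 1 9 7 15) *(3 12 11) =[5, 9, 2, 12, 4, 14, 6, 15, 8, 7, 10, 3, 11, 13, 1, 0] =(0 5 14 1 9 7 15)(3 12 11)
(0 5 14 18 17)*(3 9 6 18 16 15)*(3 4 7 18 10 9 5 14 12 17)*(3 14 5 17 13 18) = [5, 1, 2, 17, 7, 12, 10, 3, 8, 6, 9, 11, 13, 18, 16, 4, 15, 0, 14] = (0 5 12 13 18 14 16 15 4 7 3 17)(6 10 9)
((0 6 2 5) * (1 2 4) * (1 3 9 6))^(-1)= [5, 0, 1, 4, 6, 2, 9, 7, 8, 3]= (0 5 2 1)(3 4 6 9)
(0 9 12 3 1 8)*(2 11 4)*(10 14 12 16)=(0 9 16 10 14 12 3 1 8)(2 11 4)=[9, 8, 11, 1, 2, 5, 6, 7, 0, 16, 14, 4, 3, 13, 12, 15, 10]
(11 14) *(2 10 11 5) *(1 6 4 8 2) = [0, 6, 10, 3, 8, 1, 4, 7, 2, 9, 11, 14, 12, 13, 5] = (1 6 4 8 2 10 11 14 5)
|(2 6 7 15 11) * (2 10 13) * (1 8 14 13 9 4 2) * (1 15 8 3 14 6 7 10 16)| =|(1 3 14 13 15 11 16)(2 7 8 6 10 9 4)| =7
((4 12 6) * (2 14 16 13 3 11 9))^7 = [0, 1, 2, 3, 12, 5, 4, 7, 8, 9, 10, 11, 6, 13, 14, 15, 16] = (16)(4 12 6)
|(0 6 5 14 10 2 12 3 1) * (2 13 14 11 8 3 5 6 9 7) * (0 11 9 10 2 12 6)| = |(0 10 13 14 2 6)(1 11 8 3)(5 9 7 12)| = 12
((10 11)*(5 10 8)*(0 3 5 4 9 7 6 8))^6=(0 3 5 10 11)(4 9 7 6 8)=[3, 1, 2, 5, 9, 10, 8, 6, 4, 7, 11, 0]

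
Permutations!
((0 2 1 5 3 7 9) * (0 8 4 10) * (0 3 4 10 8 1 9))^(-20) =(10) =[0, 1, 2, 3, 4, 5, 6, 7, 8, 9, 10]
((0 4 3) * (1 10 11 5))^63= (1 5 11 10)= [0, 5, 2, 3, 4, 11, 6, 7, 8, 9, 1, 10]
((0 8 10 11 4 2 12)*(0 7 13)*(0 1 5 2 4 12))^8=(0 5 13 12 10)(1 7 11 8 2)=[5, 7, 1, 3, 4, 13, 6, 11, 2, 9, 0, 8, 10, 12]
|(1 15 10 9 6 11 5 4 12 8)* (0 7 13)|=|(0 7 13)(1 15 10 9 6 11 5 4 12 8)|=30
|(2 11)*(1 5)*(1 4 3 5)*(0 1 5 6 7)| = |(0 1 5 4 3 6 7)(2 11)| = 14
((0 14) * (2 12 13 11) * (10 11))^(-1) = (0 14)(2 11 10 13 12) = [14, 1, 11, 3, 4, 5, 6, 7, 8, 9, 13, 10, 2, 12, 0]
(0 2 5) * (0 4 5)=[2, 1, 0, 3, 5, 4]=(0 2)(4 5)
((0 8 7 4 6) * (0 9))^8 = (0 7 6)(4 9 8) = [7, 1, 2, 3, 9, 5, 0, 6, 4, 8]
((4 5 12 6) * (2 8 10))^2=[0, 1, 10, 3, 12, 6, 5, 7, 2, 9, 8, 11, 4]=(2 10 8)(4 12)(5 6)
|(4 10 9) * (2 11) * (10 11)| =|(2 10 9 4 11)| =5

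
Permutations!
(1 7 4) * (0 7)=(0 7 4 1)=[7, 0, 2, 3, 1, 5, 6, 4]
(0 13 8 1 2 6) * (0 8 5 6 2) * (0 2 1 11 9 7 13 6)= (0 6 8 11 9 7 13 5)(1 2)= [6, 2, 1, 3, 4, 0, 8, 13, 11, 7, 10, 9, 12, 5]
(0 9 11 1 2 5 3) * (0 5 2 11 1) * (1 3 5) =(0 9 3 1 11) =[9, 11, 2, 1, 4, 5, 6, 7, 8, 3, 10, 0]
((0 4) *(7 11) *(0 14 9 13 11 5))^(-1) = (0 5 7 11 13 9 14 4) = [5, 1, 2, 3, 0, 7, 6, 11, 8, 14, 10, 13, 12, 9, 4]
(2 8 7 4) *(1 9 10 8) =(1 9 10 8 7 4 2) =[0, 9, 1, 3, 2, 5, 6, 4, 7, 10, 8]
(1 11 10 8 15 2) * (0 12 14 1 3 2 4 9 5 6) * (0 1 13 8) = (0 12 14 13 8 15 4 9 5 6 1 11 10)(2 3) = [12, 11, 3, 2, 9, 6, 1, 7, 15, 5, 0, 10, 14, 8, 13, 4]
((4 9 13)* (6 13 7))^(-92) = (4 6 9 13 7) = [0, 1, 2, 3, 6, 5, 9, 4, 8, 13, 10, 11, 12, 7]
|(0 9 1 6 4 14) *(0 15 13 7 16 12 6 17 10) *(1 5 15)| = 14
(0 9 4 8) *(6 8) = [9, 1, 2, 3, 6, 5, 8, 7, 0, 4] = (0 9 4 6 8)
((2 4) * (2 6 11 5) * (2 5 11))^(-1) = (11)(2 6 4) = [0, 1, 6, 3, 2, 5, 4, 7, 8, 9, 10, 11]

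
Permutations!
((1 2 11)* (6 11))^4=(11)=[0, 1, 2, 3, 4, 5, 6, 7, 8, 9, 10, 11]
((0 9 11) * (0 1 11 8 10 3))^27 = (0 8 3 9 10)(1 11) = [8, 11, 2, 9, 4, 5, 6, 7, 3, 10, 0, 1]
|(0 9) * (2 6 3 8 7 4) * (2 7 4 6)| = 10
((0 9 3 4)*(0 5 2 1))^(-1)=(0 1 2 5 4 3 9)=[1, 2, 5, 9, 3, 4, 6, 7, 8, 0]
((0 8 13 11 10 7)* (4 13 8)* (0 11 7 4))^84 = (4 10 11 7 13) = [0, 1, 2, 3, 10, 5, 6, 13, 8, 9, 11, 7, 12, 4]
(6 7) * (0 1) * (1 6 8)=(0 6 7 8 1)=[6, 0, 2, 3, 4, 5, 7, 8, 1]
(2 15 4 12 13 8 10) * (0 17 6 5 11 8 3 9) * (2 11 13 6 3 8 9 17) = (0 2 15 4 12 6 5 13 8 10 11 9)(3 17) = [2, 1, 15, 17, 12, 13, 5, 7, 10, 0, 11, 9, 6, 8, 14, 4, 16, 3]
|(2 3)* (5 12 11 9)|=4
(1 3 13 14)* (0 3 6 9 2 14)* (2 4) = (0 3 13)(1 6 9 4 2 14) = [3, 6, 14, 13, 2, 5, 9, 7, 8, 4, 10, 11, 12, 0, 1]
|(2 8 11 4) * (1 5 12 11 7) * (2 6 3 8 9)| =|(1 5 12 11 4 6 3 8 7)(2 9)| =18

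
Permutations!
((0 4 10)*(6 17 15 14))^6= (6 15)(14 17)= [0, 1, 2, 3, 4, 5, 15, 7, 8, 9, 10, 11, 12, 13, 17, 6, 16, 14]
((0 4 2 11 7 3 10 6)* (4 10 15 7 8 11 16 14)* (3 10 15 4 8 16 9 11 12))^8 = (0 10 15 6 7)(2 4 3 12 8 14 16 11 9) = [10, 1, 4, 12, 3, 5, 7, 0, 14, 2, 15, 9, 8, 13, 16, 6, 11]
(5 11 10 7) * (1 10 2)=(1 10 7 5 11 2)=[0, 10, 1, 3, 4, 11, 6, 5, 8, 9, 7, 2]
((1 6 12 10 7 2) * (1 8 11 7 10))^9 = (12)(2 8 11 7) = [0, 1, 8, 3, 4, 5, 6, 2, 11, 9, 10, 7, 12]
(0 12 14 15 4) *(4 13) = [12, 1, 2, 3, 0, 5, 6, 7, 8, 9, 10, 11, 14, 4, 15, 13] = (0 12 14 15 13 4)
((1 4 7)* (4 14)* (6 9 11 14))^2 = [0, 9, 2, 3, 1, 5, 11, 6, 8, 14, 10, 4, 12, 13, 7] = (1 9 14 7 6 11 4)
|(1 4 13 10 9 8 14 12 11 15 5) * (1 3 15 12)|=|(1 4 13 10 9 8 14)(3 15 5)(11 12)|=42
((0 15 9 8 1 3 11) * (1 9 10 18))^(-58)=(0 3 18 15 11 1 10)=[3, 10, 2, 18, 4, 5, 6, 7, 8, 9, 0, 1, 12, 13, 14, 11, 16, 17, 15]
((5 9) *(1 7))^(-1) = (1 7)(5 9) = [0, 7, 2, 3, 4, 9, 6, 1, 8, 5]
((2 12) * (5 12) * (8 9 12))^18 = (2 9 5 12 8) = [0, 1, 9, 3, 4, 12, 6, 7, 2, 5, 10, 11, 8]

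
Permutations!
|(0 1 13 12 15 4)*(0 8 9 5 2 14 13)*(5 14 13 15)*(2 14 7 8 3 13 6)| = 42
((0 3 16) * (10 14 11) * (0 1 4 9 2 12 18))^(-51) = (0 1 2)(3 4 12)(9 18 16) = [1, 2, 0, 4, 12, 5, 6, 7, 8, 18, 10, 11, 3, 13, 14, 15, 9, 17, 16]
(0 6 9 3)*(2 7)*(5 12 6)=(0 5 12 6 9 3)(2 7)=[5, 1, 7, 0, 4, 12, 9, 2, 8, 3, 10, 11, 6]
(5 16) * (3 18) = (3 18)(5 16) = [0, 1, 2, 18, 4, 16, 6, 7, 8, 9, 10, 11, 12, 13, 14, 15, 5, 17, 3]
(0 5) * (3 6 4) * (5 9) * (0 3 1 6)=(0 9 5 3)(1 6 4)=[9, 6, 2, 0, 1, 3, 4, 7, 8, 5]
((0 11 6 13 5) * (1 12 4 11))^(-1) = (0 5 13 6 11 4 12 1) = [5, 0, 2, 3, 12, 13, 11, 7, 8, 9, 10, 4, 1, 6]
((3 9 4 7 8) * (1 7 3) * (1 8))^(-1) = (1 7)(3 4 9) = [0, 7, 2, 4, 9, 5, 6, 1, 8, 3]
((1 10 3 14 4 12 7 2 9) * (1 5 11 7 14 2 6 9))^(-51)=(14)(1 10 3 2)(5 9 6 7 11)=[0, 10, 1, 2, 4, 9, 7, 11, 8, 6, 3, 5, 12, 13, 14]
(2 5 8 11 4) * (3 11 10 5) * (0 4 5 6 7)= (0 4 2 3 11 5 8 10 6 7)= [4, 1, 3, 11, 2, 8, 7, 0, 10, 9, 6, 5]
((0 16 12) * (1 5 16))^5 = (16) = [0, 1, 2, 3, 4, 5, 6, 7, 8, 9, 10, 11, 12, 13, 14, 15, 16]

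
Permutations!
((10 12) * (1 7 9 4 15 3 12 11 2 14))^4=(1 15 11 7 3 2 9 12 14 4 10)=[0, 15, 9, 2, 10, 5, 6, 3, 8, 12, 1, 7, 14, 13, 4, 11]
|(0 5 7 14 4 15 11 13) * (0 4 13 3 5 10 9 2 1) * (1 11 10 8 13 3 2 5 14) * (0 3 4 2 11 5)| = |(0 8 13 2 5 7 1 3 14 4 15 10 9)| = 13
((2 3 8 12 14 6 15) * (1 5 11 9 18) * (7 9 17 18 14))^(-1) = [0, 18, 15, 2, 4, 1, 14, 12, 3, 7, 10, 5, 8, 13, 9, 6, 16, 11, 17] = (1 18 17 11 5)(2 15 6 14 9 7 12 8 3)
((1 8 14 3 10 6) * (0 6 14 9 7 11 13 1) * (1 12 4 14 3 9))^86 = (4 9 11 12 14 7 13) = [0, 1, 2, 3, 9, 5, 6, 13, 8, 11, 10, 12, 14, 4, 7]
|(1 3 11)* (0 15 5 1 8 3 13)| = 15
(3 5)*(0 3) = [3, 1, 2, 5, 4, 0] = (0 3 5)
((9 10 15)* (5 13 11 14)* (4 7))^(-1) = (4 7)(5 14 11 13)(9 15 10) = [0, 1, 2, 3, 7, 14, 6, 4, 8, 15, 9, 13, 12, 5, 11, 10]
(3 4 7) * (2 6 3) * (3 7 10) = (2 6 7)(3 4 10) = [0, 1, 6, 4, 10, 5, 7, 2, 8, 9, 3]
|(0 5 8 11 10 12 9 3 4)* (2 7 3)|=|(0 5 8 11 10 12 9 2 7 3 4)|=11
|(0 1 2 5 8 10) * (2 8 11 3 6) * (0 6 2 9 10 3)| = 21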